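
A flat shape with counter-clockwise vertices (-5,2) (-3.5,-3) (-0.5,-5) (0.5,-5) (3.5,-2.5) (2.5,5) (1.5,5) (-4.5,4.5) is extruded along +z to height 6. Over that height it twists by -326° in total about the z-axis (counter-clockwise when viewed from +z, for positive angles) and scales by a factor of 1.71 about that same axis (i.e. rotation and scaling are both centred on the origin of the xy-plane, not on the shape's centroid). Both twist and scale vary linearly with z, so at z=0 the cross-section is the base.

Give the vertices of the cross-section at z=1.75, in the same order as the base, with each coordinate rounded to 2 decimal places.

Cross-section at z=1.75: (2.94,5.80) (-3.23,4.53) (-5.96,1.14) (-6.07,-0.07) (-3.38,-3.94) (5.74,-3.54) (5.85,-2.34) (5.89,4.93)

t = z/height = 1.75/6 = 0.291667
s = 1 + (scale-1)·z/height = 1 + (1.71-1)·1.75/6 = 1.207083
θ = twist·z/height = -326°·1.75/6 = -95.0833° = -1.659517 rad
cos θ = -0.088605, sin θ = -0.996067 (intermediates below are computed at full precision and shown rounded to 5 d.p.)
v1: (-5,2) → rotate → (2.43516,4.80313) → ×s → (2.93944,5.79777) → (2.94,5.80)
v2: (-3.5,-3) → rotate → (-2.67808,3.75205) → ×s → (-3.23267,4.52903) → (-3.23,4.53)
v3: (-0.5,-5) → rotate → (-4.93603,0.94106) → ×s → (-5.95820,1.13593) → (-5.96,1.14)
v4: (0.5,-5) → rotate → (-5.02464,-0.05501) → ×s → (-6.06516,-0.06640) → (-6.07,-0.07)
v5: (3.5,-2.5) → rotate → (-2.80028,-3.26472) → ×s → (-3.38018,-3.94079) → (-3.38,-3.94)
v6: (2.5,5) → rotate → (4.75882,-2.93319) → ×s → (5.74430,-3.54060) → (5.74,-3.54)
v7: (1.5,5) → rotate → (4.84743,-1.93712) → ×s → (5.85125,-2.33827) → (5.85,-2.34)
v8: (-4.5,4.5) → rotate → (4.88102,4.08358) → ×s → (5.89180,4.92922) → (5.89,4.93)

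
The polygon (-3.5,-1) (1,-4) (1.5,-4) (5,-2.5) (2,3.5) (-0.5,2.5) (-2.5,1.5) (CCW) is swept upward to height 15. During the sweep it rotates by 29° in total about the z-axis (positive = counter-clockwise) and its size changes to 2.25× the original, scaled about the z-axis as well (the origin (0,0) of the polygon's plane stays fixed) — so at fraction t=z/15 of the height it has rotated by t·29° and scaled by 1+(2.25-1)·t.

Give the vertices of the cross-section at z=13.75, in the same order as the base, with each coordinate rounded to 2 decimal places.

t = z/height = 13.75/15 = 0.916667
s = 1 + (scale-1)·z/height = 1 + (2.25-1)·13.75/15 = 2.145833
θ = twist·z/height = 29°·13.75/15 = 26.5833° = 0.463967 rad
cos θ = 0.894284, sin θ = 0.447499 (intermediates below are computed at full precision and shown rounded to 5 d.p.)
v1: (-3.5,-1) → rotate → (-2.68250,-2.46053) → ×s → (-5.75619,-5.27989) → (-5.76,-5.28)
v2: (1,-4) → rotate → (2.68428,-3.12964) → ×s → (5.76002,-6.71568) → (5.76,-6.72)
v3: (1.5,-4) → rotate → (3.13142,-2.90589) → ×s → (6.71951,-6.23555) → (6.72,-6.24)
v4: (5,-2.5) → rotate → (5.59017,0.00178) → ×s → (11.99557,0.00383) → (12.00,0.00)
v5: (2,3.5) → rotate → (0.22232,4.02499) → ×s → (0.47707,8.63697) → (0.48,8.64)
v6: (-0.5,2.5) → rotate → (-1.56589,2.01196) → ×s → (-3.36014,4.31733) → (-3.36,4.32)
v7: (-2.5,1.5) → rotate → (-2.90696,0.22268) → ×s → (-6.23785,0.47783) → (-6.24,0.48)

Cross-section at z=13.75: (-5.76,-5.28) (5.76,-6.72) (6.72,-6.24) (12.00,0.00) (0.48,8.64) (-3.36,4.32) (-6.24,0.48)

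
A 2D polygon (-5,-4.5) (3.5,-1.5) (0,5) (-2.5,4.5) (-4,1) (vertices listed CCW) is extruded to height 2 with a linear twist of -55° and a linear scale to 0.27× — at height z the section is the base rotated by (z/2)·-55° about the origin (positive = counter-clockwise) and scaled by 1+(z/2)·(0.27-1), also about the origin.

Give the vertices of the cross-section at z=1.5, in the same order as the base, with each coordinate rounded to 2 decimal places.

Cross-section at z=1.5: (-3.04,-0.04) (0.74,-1.55) (1.49,1.70) (0.49,2.28) (-1.06,1.53)

t = z/height = 1.5/2 = 0.75
s = 1 + (scale-1)·z/height = 1 + (0.27-1)·1.5/2 = 0.452500
θ = twist·z/height = -55°·1.5/2 = -41.2500° = -0.719948 rad
cos θ = 0.751840, sin θ = -0.659346 (intermediates below are computed at full precision and shown rounded to 5 d.p.)
v1: (-5,-4.5) → rotate → (-6.72626,-0.08655) → ×s → (-3.04363,-0.03916) → (-3.04,-0.04)
v2: (3.5,-1.5) → rotate → (1.64242,-3.43547) → ×s → (0.74320,-1.55455) → (0.74,-1.55)
v3: (0,5) → rotate → (3.29673,3.75920) → ×s → (1.49177,1.70104) → (1.49,1.70)
v4: (-2.5,4.5) → rotate → (1.08746,5.03164) → ×s → (0.49207,2.27682) → (0.49,2.28)
v5: (-4,1) → rotate → (-2.34801,3.38922) → ×s → (-1.06248,1.53362) → (-1.06,1.53)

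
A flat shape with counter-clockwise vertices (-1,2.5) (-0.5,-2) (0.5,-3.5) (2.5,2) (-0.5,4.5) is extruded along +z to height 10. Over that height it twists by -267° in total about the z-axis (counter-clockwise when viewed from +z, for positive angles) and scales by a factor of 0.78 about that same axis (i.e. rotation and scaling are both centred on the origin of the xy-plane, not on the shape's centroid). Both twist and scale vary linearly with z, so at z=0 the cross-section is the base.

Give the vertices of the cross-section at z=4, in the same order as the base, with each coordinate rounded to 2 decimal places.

t = z/height = 4/10 = 0.4
s = 1 + (scale-1)·z/height = 1 + (0.78-1)·4/10 = 0.912000
θ = twist·z/height = -267°·4/10 = -106.8000° = -1.864012 rad
cos θ = -0.289032, sin θ = -0.957319 (intermediates below are computed at full precision and shown rounded to 5 d.p.)
v1: (-1,2.5) → rotate → (2.68233,0.23474) → ×s → (2.44629,0.21408) → (2.45,0.21)
v2: (-0.5,-2) → rotate → (-1.77012,1.05672) → ×s → (-1.61435,0.96373) → (-1.61,0.96)
v3: (0.5,-3.5) → rotate → (-3.49513,0.53295) → ×s → (-3.18756,0.48605) → (-3.19,0.49)
v4: (2.5,2) → rotate → (1.19206,-2.97136) → ×s → (1.08716,-2.70988) → (1.09,-2.71)
v5: (-0.5,4.5) → rotate → (4.45245,-0.82198) → ×s → (4.06064,-0.74965) → (4.06,-0.75)

Cross-section at z=4: (2.45,0.21) (-1.61,0.96) (-3.19,0.49) (1.09,-2.71) (4.06,-0.75)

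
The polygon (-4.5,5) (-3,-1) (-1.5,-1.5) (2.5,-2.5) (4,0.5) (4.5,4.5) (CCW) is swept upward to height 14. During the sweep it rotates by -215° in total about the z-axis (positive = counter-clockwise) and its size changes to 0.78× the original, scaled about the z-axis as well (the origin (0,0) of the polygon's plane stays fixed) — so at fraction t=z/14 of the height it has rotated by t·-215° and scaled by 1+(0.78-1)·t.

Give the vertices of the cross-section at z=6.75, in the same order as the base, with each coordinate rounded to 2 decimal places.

t = z/height = 6.75/14 = 0.482143
s = 1 + (scale-1)·z/height = 1 + (0.78-1)·6.75/14 = 0.893929
θ = twist·z/height = -215°·6.75/14 = -103.6607° = -1.809221 rad
cos θ = -0.236172, sin θ = -0.971711 (intermediates below are computed at full precision and shown rounded to 5 d.p.)
v1: (-4.5,5) → rotate → (5.92133,3.19184) → ×s → (5.29325,2.85328) → (5.29,2.85)
v2: (-3,-1) → rotate → (-0.26320,3.15131) → ×s → (-0.23528,2.81704) → (-0.24,2.82)
v3: (-1.5,-1.5) → rotate → (-1.10331,1.81182) → ×s → (-0.98628,1.61964) → (-0.99,1.62)
v4: (2.5,-2.5) → rotate → (-3.01971,-1.83885) → ×s → (-2.69940,-1.64380) → (-2.70,-1.64)
v5: (4,0.5) → rotate → (-0.45883,-4.00493) → ×s → (-0.41016,-3.58012) → (-0.41,-3.58)
v6: (4.5,4.5) → rotate → (3.30993,-5.43547) → ×s → (2.95884,-4.85893) → (2.96,-4.86)

Cross-section at z=6.75: (5.29,2.85) (-0.24,2.82) (-0.99,1.62) (-2.70,-1.64) (-0.41,-3.58) (2.96,-4.86)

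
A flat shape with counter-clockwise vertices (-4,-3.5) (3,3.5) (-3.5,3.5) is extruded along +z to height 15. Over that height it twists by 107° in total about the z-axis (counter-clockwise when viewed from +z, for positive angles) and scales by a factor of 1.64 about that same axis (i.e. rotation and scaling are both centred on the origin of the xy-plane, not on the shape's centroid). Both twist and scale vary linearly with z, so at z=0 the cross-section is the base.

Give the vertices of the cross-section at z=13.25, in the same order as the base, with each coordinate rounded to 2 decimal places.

t = z/height = 13.25/15 = 0.883333
s = 1 + (scale-1)·z/height = 1 + (1.64-1)·13.25/15 = 1.565333
θ = twist·z/height = 107°·13.25/15 = 94.5167° = 1.649627 rad
cos θ = -0.078749, sin θ = 0.996894 (intermediates below are computed at full precision and shown rounded to 5 d.p.)
v1: (-4,-3.5) → rotate → (3.80413,-3.71196) → ×s → (5.95473,-5.81045) → (5.95,-5.81)
v2: (3,3.5) → rotate → (-3.72538,2.71506) → ×s → (-5.83146,4.24998) → (-5.83,4.25)
v3: (-3.5,3.5) → rotate → (-3.21351,-3.76475) → ×s → (-5.03021,-5.89309) → (-5.03,-5.89)

Cross-section at z=13.25: (5.95,-5.81) (-5.83,4.25) (-5.03,-5.89)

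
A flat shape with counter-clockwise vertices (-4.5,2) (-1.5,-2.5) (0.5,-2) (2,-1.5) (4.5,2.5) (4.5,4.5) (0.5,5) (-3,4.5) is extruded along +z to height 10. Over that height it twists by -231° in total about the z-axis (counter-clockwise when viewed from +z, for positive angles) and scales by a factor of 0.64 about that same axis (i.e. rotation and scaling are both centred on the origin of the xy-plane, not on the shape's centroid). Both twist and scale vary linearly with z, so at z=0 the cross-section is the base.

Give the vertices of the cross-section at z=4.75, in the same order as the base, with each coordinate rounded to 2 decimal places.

Cross-section at z=4.75: (2.82,2.95) (-1.53,1.87) (-1.70,0.17) (-1.73,-1.14) (0.69,-4.21) (2.25,-4.77) (3.76,-1.79) (4.35,1.08)

t = z/height = 4.75/10 = 0.475
s = 1 + (scale-1)·z/height = 1 + (0.64-1)·4.75/10 = 0.829000
θ = twist·z/height = -231°·4.75/10 = -109.7250° = -1.915063 rad
cos θ = -0.337506, sin θ = -0.941323 (intermediates below are computed at full precision and shown rounded to 5 d.p.)
v1: (-4.5,2) → rotate → (3.40142,3.56094) → ×s → (2.81978,2.95202) → (2.82,2.95)
v2: (-1.5,-2.5) → rotate → (-1.84705,2.25575) → ×s → (-1.53120,1.87002) → (-1.53,1.87)
v3: (0.5,-2) → rotate → (-2.05140,0.20435) → ×s → (-1.70061,0.16941) → (-1.70,0.17)
v4: (2,-1.5) → rotate → (-2.08700,-1.37639) → ×s → (-1.73012,-1.14103) → (-1.73,-1.14)
v5: (4.5,2.5) → rotate → (0.83453,-5.07972) → ×s → (0.69183,-4.21109) → (0.69,-4.21)
v6: (4.5,4.5) → rotate → (2.71718,-5.75473) → ×s → (2.25254,-4.77067) → (2.25,-4.77)
v7: (0.5,5) → rotate → (4.53786,-2.15819) → ×s → (3.76189,-1.78914) → (3.76,-1.79)
v8: (-3,4.5) → rotate → (5.24847,1.30519) → ×s → (4.35098,1.08201) → (4.35,1.08)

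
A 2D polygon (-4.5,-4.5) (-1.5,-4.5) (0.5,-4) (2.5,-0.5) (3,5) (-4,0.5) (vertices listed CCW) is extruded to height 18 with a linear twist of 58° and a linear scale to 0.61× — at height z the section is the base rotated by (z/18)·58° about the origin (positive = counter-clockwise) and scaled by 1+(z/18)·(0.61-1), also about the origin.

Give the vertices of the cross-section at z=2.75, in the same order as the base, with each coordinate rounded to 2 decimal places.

Cross-section at z=2.75: (-3.53,-4.83) (-0.74,-4.40) (1.04,-3.64) (2.40,-0.10) (2.06,5.08) (-3.79,-0.11)

t = z/height = 2.75/18 = 0.152778
s = 1 + (scale-1)·z/height = 1 + (0.61-1)·2.75/18 = 0.940417
θ = twist·z/height = 58°·2.75/18 = 8.8611° = 0.154656 rad
cos θ = 0.988065, sin θ = 0.154040 (intermediates below are computed at full precision and shown rounded to 5 d.p.)
v1: (-4.5,-4.5) → rotate → (-3.75311,-5.13947) → ×s → (-3.52949,-4.83324) → (-3.53,-4.83)
v2: (-1.5,-4.5) → rotate → (-0.78892,-4.67735) → ×s → (-0.74191,-4.39866) → (-0.74,-4.40)
v3: (0.5,-4) → rotate → (1.11019,-3.87524) → ×s → (1.04404,-3.64434) → (1.04,-3.64)
v4: (2.5,-0.5) → rotate → (2.54718,-0.10893) → ×s → (2.39541,-0.10244) → (2.40,-0.10)
v5: (3,5) → rotate → (2.19400,5.40244) → ×s → (2.06327,5.08055) → (2.06,5.08)
v6: (-4,0.5) → rotate → (-4.02928,-0.12213) → ×s → (-3.78920,-0.11485) → (-3.79,-0.11)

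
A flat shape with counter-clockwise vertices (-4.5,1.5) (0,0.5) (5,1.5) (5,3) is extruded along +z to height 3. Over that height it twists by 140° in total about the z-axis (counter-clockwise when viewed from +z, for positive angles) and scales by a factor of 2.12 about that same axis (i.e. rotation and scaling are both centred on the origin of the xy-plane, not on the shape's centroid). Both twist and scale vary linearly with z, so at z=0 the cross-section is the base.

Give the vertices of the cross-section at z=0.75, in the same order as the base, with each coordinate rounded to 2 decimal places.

t = z/height = 0.75/3 = 0.25
s = 1 + (scale-1)·z/height = 1 + (2.12-1)·0.75/3 = 1.280000
θ = twist·z/height = 140°·0.75/3 = 35.0000° = 0.610865 rad
cos θ = 0.819152, sin θ = 0.573576 (intermediates below are computed at full precision and shown rounded to 5 d.p.)
v1: (-4.5,1.5) → rotate → (-4.54655,-1.35237) → ×s → (-5.81958,-1.73103) → (-5.82,-1.73)
v2: (0,0.5) → rotate → (-0.28679,0.40958) → ×s → (-0.36709,0.52426) → (-0.37,0.52)
v3: (5,1.5) → rotate → (3.23540,4.09661) → ×s → (4.14131,5.24366) → (4.14,5.24)
v4: (5,3) → rotate → (2.37503,5.32534) → ×s → (3.04004,6.81643) → (3.04,6.82)

Cross-section at z=0.75: (-5.82,-1.73) (-0.37,0.52) (4.14,5.24) (3.04,6.82)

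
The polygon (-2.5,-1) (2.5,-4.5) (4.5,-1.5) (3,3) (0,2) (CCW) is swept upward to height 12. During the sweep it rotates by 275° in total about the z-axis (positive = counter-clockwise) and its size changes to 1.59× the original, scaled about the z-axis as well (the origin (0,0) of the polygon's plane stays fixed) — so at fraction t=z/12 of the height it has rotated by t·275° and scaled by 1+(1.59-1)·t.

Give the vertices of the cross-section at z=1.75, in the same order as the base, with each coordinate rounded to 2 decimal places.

t = z/height = 1.75/12 = 0.145833
s = 1 + (scale-1)·z/height = 1 + (1.59-1)·1.75/12 = 1.086042
θ = twist·z/height = 275°·1.75/12 = 40.1042° = 0.699950 rad
cos θ = 0.764875, sin θ = 0.644179 (intermediates below are computed at full precision and shown rounded to 5 d.p.)
v1: (-2.5,-1) → rotate → (-1.26801,-2.37532) → ×s → (-1.37711,-2.57970) → (-1.38,-2.58)
v2: (2.5,-4.5) → rotate → (4.81099,-1.83149) → ×s → (5.22494,-1.98907) → (5.22,-1.99)
v3: (4.5,-1.5) → rotate → (4.40820,1.75149) → ×s → (4.78749,1.90220) → (4.79,1.90)
v4: (3,3) → rotate → (0.36209,4.22716) → ×s → (0.39324,4.59087) → (0.39,4.59)
v5: (0,2) → rotate → (-1.28836,1.52975) → ×s → (-1.39921,1.66137) → (-1.40,1.66)

Cross-section at z=1.75: (-1.38,-2.58) (5.22,-1.99) (4.79,1.90) (0.39,4.59) (-1.40,1.66)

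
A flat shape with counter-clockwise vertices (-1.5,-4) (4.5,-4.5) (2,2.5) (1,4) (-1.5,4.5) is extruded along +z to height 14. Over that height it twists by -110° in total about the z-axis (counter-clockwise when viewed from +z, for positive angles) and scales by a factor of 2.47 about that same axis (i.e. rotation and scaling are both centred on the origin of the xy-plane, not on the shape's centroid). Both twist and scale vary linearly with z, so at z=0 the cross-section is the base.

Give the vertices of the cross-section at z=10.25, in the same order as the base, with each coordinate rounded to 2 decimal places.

t = z/height = 10.25/14 = 0.732143
s = 1 + (scale-1)·z/height = 1 + (2.47-1)·10.25/14 = 2.076250
θ = twist·z/height = -110°·10.25/14 = -80.5357° = -1.405613 rad
cos θ = 0.164433, sin θ = -0.986388 (intermediates below are computed at full precision and shown rounded to 5 d.p.)
v1: (-1.5,-4) → rotate → (-4.19220,0.82185) → ×s → (-8.70406,1.70637) → (-8.70,1.71)
v2: (4.5,-4.5) → rotate → (-3.69880,-5.17869) → ×s → (-7.67963,-10.75227) → (-7.68,-10.75)
v3: (2,2.5) → rotate → (2.79484,-1.56169) → ×s → (5.80278,-3.24247) → (5.80,-3.24)
v4: (1,4) → rotate → (4.10999,-0.32866) → ×s → (8.53336,-0.68237) → (8.53,-0.68)
v5: (-1.5,4.5) → rotate → (4.19210,2.21953) → ×s → (8.70384,4.60830) → (8.70,4.61)

Cross-section at z=10.25: (-8.70,1.71) (-7.68,-10.75) (5.80,-3.24) (8.53,-0.68) (8.70,4.61)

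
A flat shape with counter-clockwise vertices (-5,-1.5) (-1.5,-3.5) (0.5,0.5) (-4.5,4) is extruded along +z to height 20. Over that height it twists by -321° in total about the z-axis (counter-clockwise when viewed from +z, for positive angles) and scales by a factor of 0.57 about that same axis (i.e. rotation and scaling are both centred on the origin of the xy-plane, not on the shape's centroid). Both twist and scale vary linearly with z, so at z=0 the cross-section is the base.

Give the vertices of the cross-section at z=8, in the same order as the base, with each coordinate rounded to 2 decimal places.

t = z/height = 8/20 = 0.4
s = 1 + (scale-1)·z/height = 1 + (0.57-1)·8/20 = 0.828000
θ = twist·z/height = -321°·8/20 = -128.4000° = -2.241003 rad
cos θ = -0.621148, sin θ = -0.783693 (intermediates below are computed at full precision and shown rounded to 5 d.p.)
v1: (-5,-1.5) → rotate → (1.93020,4.85019) → ×s → (1.59820,4.01596) → (1.60,4.02)
v2: (-1.5,-3.5) → rotate → (-1.81121,3.34956) → ×s → (-1.49968,2.77343) → (-1.50,2.77)
v3: (0.5,0.5) → rotate → (0.08127,-0.70242) → ×s → (0.06729,-0.58160) → (0.07,-0.58)
v4: (-4.5,4) → rotate → (5.92994,1.04203) → ×s → (4.90999,0.86280) → (4.91,0.86)

Cross-section at z=8: (1.60,4.02) (-1.50,2.77) (0.07,-0.58) (4.91,0.86)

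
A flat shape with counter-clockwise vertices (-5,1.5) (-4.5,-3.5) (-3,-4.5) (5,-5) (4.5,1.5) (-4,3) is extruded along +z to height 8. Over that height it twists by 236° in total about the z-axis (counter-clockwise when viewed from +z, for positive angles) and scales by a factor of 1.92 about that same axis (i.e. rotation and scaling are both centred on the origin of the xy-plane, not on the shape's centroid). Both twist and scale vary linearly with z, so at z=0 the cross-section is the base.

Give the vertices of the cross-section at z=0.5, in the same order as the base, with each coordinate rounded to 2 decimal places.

Cross-section at z=0.5: (-5.52,0.19) (-3.66,-4.79) (-1.86,-5.41) (6.46,-3.77) (4.20,2.75) (-4.90,1.99)

t = z/height = 0.5/8 = 0.0625
s = 1 + (scale-1)·z/height = 1 + (1.92-1)·0.5/8 = 1.057500
θ = twist·z/height = 236°·0.5/8 = 14.7500° = 0.257436 rad
cos θ = 0.967046, sin θ = 0.254602 (intermediates below are computed at full precision and shown rounded to 5 d.p.)
v1: (-5,1.5) → rotate → (-5.21713,0.17756) → ×s → (-5.51712,0.18777) → (-5.52,0.19)
v2: (-4.5,-3.5) → rotate → (-3.46060,-4.53037) → ×s → (-3.65958,-4.79087) → (-3.66,-4.79)
v3: (-3,-4.5) → rotate → (-1.75543,-5.11551) → ×s → (-1.85637,-5.40965) → (-1.86,-5.41)
v4: (5,-5) → rotate → (6.10824,-3.56222) → ×s → (6.45946,-3.76705) → (6.46,-3.77)
v5: (4.5,1.5) → rotate → (3.96980,2.59628) → ×s → (4.19807,2.74556) → (4.20,2.75)
v6: (-4,3) → rotate → (-4.63199,1.88273) → ×s → (-4.89833,1.99099) → (-4.90,1.99)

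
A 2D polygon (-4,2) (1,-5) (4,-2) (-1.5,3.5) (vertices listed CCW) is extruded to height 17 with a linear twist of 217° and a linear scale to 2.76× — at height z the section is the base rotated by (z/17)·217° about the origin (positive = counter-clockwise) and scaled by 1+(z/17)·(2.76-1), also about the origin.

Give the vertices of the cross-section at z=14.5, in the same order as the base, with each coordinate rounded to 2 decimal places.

Cross-section at z=14.5: (10.41,-4.10) (-3.60,12.23) (-10.41,4.10) (4.51,-8.39)

t = z/height = 14.5/17 = 0.852941
s = 1 + (scale-1)·z/height = 1 + (2.76-1)·14.5/17 = 2.501176
θ = twist·z/height = 217°·14.5/17 = 185.0882° = 3.230399 rad
cos θ = -0.996059, sin θ = -0.088690 (intermediates below are computed at full precision and shown rounded to 5 d.p.)
v1: (-4,2) → rotate → (4.16162,-1.63736) → ×s → (10.40894,-4.09533) → (10.41,-4.10)
v2: (1,-5) → rotate → (-1.43951,4.89161) → ×s → (-3.60046,12.23477) → (-3.60,12.23)
v3: (4,-2) → rotate → (-4.16162,1.63736) → ×s → (-10.40894,4.09533) → (-10.41,4.10)
v4: (-1.5,3.5) → rotate → (1.80450,-3.35317) → ×s → (4.51338,-8.38688) → (4.51,-8.39)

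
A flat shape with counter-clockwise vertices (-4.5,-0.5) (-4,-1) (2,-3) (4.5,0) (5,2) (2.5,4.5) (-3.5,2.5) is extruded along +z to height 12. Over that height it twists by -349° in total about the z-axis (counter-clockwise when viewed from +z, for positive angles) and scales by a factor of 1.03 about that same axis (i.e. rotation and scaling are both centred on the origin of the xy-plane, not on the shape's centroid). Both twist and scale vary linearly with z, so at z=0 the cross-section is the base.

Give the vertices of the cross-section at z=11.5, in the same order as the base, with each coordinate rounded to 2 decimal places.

t = z/height = 11.5/12 = 0.958333
s = 1 + (scale-1)·z/height = 1 + (1.03-1)·11.5/12 = 1.028750
θ = twist·z/height = -349°·11.5/12 = -334.4583° = -5.837399 rad
cos θ = 0.902272, sin θ = 0.431167 (intermediates below are computed at full precision and shown rounded to 5 d.p.)
v1: (-4.5,-0.5) → rotate → (-3.84464,-2.39139) → ×s → (-3.95517,-2.46014) → (-3.96,-2.46)
v2: (-4,-1) → rotate → (-3.17792,-2.62694) → ×s → (-3.26929,-2.70247) → (-3.27,-2.70)
v3: (2,-3) → rotate → (3.09805,-1.84448) → ×s → (3.18711,-1.89751) → (3.19,-1.90)
v4: (4.5,0) → rotate → (4.06022,1.94025) → ×s → (4.17696,1.99604) → (4.18,2.00)
v5: (5,2) → rotate → (3.64903,3.96038) → ×s → (3.75393,4.07424) → (3.75,4.07)
v6: (2.5,4.5) → rotate → (0.31543,5.13814) → ×s → (0.32450,5.28586) → (0.32,5.29)
v7: (-3.5,2.5) → rotate → (-4.23587,0.74659) → ×s → (-4.35765,0.76806) → (-4.36,0.77)

Cross-section at z=11.5: (-3.96,-2.46) (-3.27,-2.70) (3.19,-1.90) (4.18,2.00) (3.75,4.07) (0.32,5.29) (-4.36,0.77)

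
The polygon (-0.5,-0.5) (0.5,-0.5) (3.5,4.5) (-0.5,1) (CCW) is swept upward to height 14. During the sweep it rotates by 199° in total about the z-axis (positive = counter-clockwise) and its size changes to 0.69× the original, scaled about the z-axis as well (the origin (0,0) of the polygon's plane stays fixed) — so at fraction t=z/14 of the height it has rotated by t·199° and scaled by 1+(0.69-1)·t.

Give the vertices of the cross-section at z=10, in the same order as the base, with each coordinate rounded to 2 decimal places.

Cross-section at z=10: (0.55,0.07) (-0.07,0.55) (-4.30,-1.09) (-0.17,-0.85)

t = z/height = 10/14 = 0.714286
s = 1 + (scale-1)·z/height = 1 + (0.69-1)·10/14 = 0.778571
θ = twist·z/height = 199°·10/14 = 142.1429° = 2.480861 rad
cos θ = -0.789543, sin θ = 0.613695 (intermediates below are computed at full precision and shown rounded to 5 d.p.)
v1: (-0.5,-0.5) → rotate → (0.70162,0.08792) → ×s → (0.54626,0.06846) → (0.55,0.07)
v2: (0.5,-0.5) → rotate → (-0.08792,0.70162) → ×s → (-0.06846,0.54626) → (-0.07,0.55)
v3: (3.5,4.5) → rotate → (-5.52503,-1.40501) → ×s → (-4.30163,-1.09390) → (-4.30,-1.09)
v4: (-0.5,1) → rotate → (-0.21892,-1.09639) → ×s → (-0.17045,-0.85362) → (-0.17,-0.85)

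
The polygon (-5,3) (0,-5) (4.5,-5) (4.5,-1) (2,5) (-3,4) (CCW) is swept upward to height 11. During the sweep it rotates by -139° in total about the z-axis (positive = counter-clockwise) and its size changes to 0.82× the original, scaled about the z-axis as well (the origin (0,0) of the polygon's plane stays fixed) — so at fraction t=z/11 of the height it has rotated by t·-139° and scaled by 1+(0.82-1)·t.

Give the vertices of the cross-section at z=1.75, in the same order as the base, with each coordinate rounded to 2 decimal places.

Cross-section at z=1.75: (-3.40,4.53) (-1.83,-4.50) (2.22,-6.15) (3.68,-2.55) (3.63,3.77) (-1.24,4.70)

t = z/height = 1.75/11 = 0.159091
s = 1 + (scale-1)·z/height = 1 + (0.82-1)·1.75/11 = 0.971364
θ = twist·z/height = -139°·1.75/11 = -22.1136° = -0.385956 rad
cos θ = 0.926439, sin θ = -0.376445 (intermediates below are computed at full precision and shown rounded to 5 d.p.)
v1: (-5,3) → rotate → (-3.50286,4.66154) → ×s → (-3.40255,4.52805) → (-3.40,4.53)
v2: (0,-5) → rotate → (-1.88222,-4.63220) → ×s → (-1.82832,-4.49955) → (-1.83,-4.50)
v3: (4.5,-5) → rotate → (2.28675,-6.32620) → ×s → (2.22127,-6.14504) → (2.22,-6.15)
v4: (4.5,-1) → rotate → (3.79253,-2.62044) → ×s → (3.68393,-2.54540) → (3.68,-2.55)
v5: (2,5) → rotate → (3.73510,3.87931) → ×s → (3.62814,3.76822) → (3.63,3.77)
v6: (-3,4) → rotate → (-1.27354,4.83509) → ×s → (-1.23707,4.69663) → (-1.24,4.70)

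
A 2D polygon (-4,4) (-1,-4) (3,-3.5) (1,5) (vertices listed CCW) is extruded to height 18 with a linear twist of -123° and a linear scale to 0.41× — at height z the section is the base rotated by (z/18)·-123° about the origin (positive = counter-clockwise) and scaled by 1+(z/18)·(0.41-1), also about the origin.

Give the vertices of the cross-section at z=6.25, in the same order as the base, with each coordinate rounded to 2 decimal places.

Cross-section at z=6.25: (-0.18,4.49) (-2.74,-1.80) (-0.13,-3.66) (3.28,2.38)

t = z/height = 6.25/18 = 0.347222
s = 1 + (scale-1)·z/height = 1 + (0.41-1)·6.25/18 = 0.795139
θ = twist·z/height = -123°·6.25/18 = -42.7083° = -0.745401 rad
cos θ = 0.734816, sin θ = -0.678267 (intermediates below are computed at full precision and shown rounded to 5 d.p.)
v1: (-4,4) → rotate → (-0.22620,5.65233) → ×s → (-0.17986,4.49439) → (-0.18,4.49)
v2: (-1,-4) → rotate → (-3.44788,-2.26100) → ×s → (-2.74155,-1.79781) → (-2.74,-1.80)
v3: (3,-3.5) → rotate → (-0.16949,-4.60666) → ×s → (-0.13476,-3.66293) → (-0.13,-3.66)
v4: (1,5) → rotate → (4.12615,2.99581) → ×s → (3.28086,2.38209) → (3.28,2.38)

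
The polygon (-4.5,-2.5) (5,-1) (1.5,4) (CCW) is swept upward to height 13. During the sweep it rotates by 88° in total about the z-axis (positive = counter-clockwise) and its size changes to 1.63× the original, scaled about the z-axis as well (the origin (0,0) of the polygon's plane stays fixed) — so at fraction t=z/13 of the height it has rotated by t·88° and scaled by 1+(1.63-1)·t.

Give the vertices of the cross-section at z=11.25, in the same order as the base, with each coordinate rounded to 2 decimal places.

t = z/height = 11.25/13 = 0.865385
s = 1 + (scale-1)·z/height = 1 + (1.63-1)·11.25/13 = 1.545192
θ = twist·z/height = 88°·11.25/13 = 76.1538° = 1.329135 rad
cos θ = 0.239316, sin θ = 0.970942 (intermediates below are computed at full precision and shown rounded to 5 d.p.)
v1: (-4.5,-2.5) → rotate → (1.35043,-4.96753) → ×s → (2.08668,-7.67579) → (2.09,-7.68)
v2: (5,-1) → rotate → (2.16752,4.61539) → ×s → (3.34924,7.13167) → (3.35,7.13)
v3: (1.5,4) → rotate → (-3.52479,2.41368) → ×s → (-5.44648,3.72959) → (-5.45,3.73)

Cross-section at z=11.25: (2.09,-7.68) (3.35,7.13) (-5.45,3.73)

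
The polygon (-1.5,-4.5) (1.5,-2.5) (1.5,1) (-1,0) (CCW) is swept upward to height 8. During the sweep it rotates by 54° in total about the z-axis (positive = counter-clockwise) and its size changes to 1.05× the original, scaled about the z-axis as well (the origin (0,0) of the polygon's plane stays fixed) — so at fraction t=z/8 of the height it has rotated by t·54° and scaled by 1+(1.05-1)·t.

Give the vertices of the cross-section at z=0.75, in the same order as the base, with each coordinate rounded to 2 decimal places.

t = z/height = 0.75/8 = 0.09375
s = 1 + (scale-1)·z/height = 1 + (1.05-1)·0.75/8 = 1.004688
θ = twist·z/height = 54°·0.75/8 = 5.0625° = 0.088357 rad
cos θ = 0.996099, sin θ = 0.088242 (intermediates below are computed at full precision and shown rounded to 5 d.p.)
v1: (-1.5,-4.5) → rotate → (-1.09706,-4.61481) → ×s → (-1.10220,-4.63644) → (-1.10,-4.64)
v2: (1.5,-2.5) → rotate → (1.71475,-2.35788) → ×s → (1.72279,-2.36894) → (1.72,-2.37)
v3: (1.5,1) → rotate → (1.40591,1.12846) → ×s → (1.41250,1.13375) → (1.41,1.13)
v4: (-1,0) → rotate → (-0.99610,-0.08824) → ×s → (-1.00077,-0.08866) → (-1.00,-0.09)

Cross-section at z=0.75: (-1.10,-4.64) (1.72,-2.37) (1.41,1.13) (-1.00,-0.09)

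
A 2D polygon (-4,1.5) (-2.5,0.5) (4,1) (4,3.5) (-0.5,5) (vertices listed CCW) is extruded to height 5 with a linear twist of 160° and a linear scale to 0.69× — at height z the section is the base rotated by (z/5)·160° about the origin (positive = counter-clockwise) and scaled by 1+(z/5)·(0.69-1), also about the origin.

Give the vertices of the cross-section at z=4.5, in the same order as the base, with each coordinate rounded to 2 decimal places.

Cross-section at z=4.5: (1.70,-2.57) (1.25,-1.35) (-2.76,1.11) (-3.82,-0.35) (-1.83,-3.13)

t = z/height = 4.5/5 = 0.9
s = 1 + (scale-1)·z/height = 1 + (0.69-1)·4.5/5 = 0.721000
θ = twist·z/height = 160°·4.5/5 = 144.0000° = 2.513274 rad
cos θ = -0.809017, sin θ = 0.587785 (intermediates below are computed at full precision and shown rounded to 5 d.p.)
v1: (-4,1.5) → rotate → (2.35439,-3.56467) → ×s → (1.69752,-2.57012) → (1.70,-2.57)
v2: (-2.5,0.5) → rotate → (1.72865,-1.87397) → ×s → (1.24636,-1.35113) → (1.25,-1.35)
v3: (4,1) → rotate → (-3.82385,1.54212) → ×s → (-2.75700,1.11187) → (-2.76,1.11)
v4: (4,3.5) → rotate → (-5.29332,-0.48042) → ×s → (-3.81648,-0.34638) → (-3.82,-0.35)
v5: (-0.5,5) → rotate → (-2.53442,-4.33898) → ×s → (-1.82732,-3.12840) → (-1.83,-3.13)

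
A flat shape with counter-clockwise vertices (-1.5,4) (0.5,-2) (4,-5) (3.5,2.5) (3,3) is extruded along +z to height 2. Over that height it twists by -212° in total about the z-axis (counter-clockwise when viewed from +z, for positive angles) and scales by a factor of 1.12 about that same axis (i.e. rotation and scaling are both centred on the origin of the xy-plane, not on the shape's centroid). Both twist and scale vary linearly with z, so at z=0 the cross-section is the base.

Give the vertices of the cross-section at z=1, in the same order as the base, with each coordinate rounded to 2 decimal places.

t = z/height = 1/2 = 0.5
s = 1 + (scale-1)·z/height = 1 + (1.12-1)·1/2 = 1.060000
θ = twist·z/height = -212°·1/2 = -106.0000° = -1.850049 rad
cos θ = -0.275637, sin θ = -0.961262 (intermediates below are computed at full precision and shown rounded to 5 d.p.)
v1: (-1.5,4) → rotate → (4.25850,0.33934) → ×s → (4.51401,0.35970) → (4.51,0.36)
v2: (0.5,-2) → rotate → (-2.06034,0.07064) → ×s → (-2.18396,0.07488) → (-2.18,0.07)
v3: (4,-5) → rotate → (-5.90886,-2.46686) → ×s → (-6.26339,-2.61487) → (-6.26,-2.61)
v4: (3.5,2.5) → rotate → (1.43842,-4.05351) → ×s → (1.52473,-4.29672) → (1.52,-4.30)
v5: (3,3) → rotate → (2.05687,-3.71070) → ×s → (2.18029,-3.93334) → (2.18,-3.93)

Cross-section at z=1: (4.51,0.36) (-2.18,0.07) (-6.26,-2.61) (1.52,-4.30) (2.18,-3.93)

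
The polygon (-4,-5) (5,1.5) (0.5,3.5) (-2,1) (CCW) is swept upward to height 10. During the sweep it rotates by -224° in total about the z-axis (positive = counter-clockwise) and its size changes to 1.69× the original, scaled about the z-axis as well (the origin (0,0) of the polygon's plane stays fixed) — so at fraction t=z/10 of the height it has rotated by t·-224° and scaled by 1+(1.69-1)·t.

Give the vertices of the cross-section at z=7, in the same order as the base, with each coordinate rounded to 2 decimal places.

Cross-section at z=7: (2.53,9.15) (-5.94,-4.97) (1.36,-5.06) (3.31,-0.19)

t = z/height = 7/10 = 0.7
s = 1 + (scale-1)·z/height = 1 + (1.69-1)·7/10 = 1.483000
θ = twist·z/height = -224°·7/10 = -156.8000° = -2.736676 rad
cos θ = -0.919135, sin θ = -0.393942 (intermediates below are computed at full precision and shown rounded to 5 d.p.)
v1: (-4,-5) → rotate → (1.70683,6.17144) → ×s → (2.53123,9.15225) → (2.53,9.15)
v2: (5,1.5) → rotate → (-4.00476,-3.34841) → ×s → (-5.93906,-4.96570) → (-5.94,-4.97)
v3: (0.5,3.5) → rotate → (0.91923,-3.41394) → ×s → (1.36322,-5.06288) → (1.36,-5.06)
v4: (-2,1) → rotate → (2.23221,-0.13125) → ×s → (3.31037,-0.19465) → (3.31,-0.19)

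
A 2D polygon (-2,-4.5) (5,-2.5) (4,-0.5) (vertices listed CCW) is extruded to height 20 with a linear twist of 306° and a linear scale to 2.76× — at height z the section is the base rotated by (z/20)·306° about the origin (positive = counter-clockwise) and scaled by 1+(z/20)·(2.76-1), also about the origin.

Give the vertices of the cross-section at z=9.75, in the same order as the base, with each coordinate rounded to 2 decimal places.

t = z/height = 9.75/20 = 0.4875
s = 1 + (scale-1)·z/height = 1 + (2.76-1)·9.75/20 = 1.858000
θ = twist·z/height = 306°·9.75/20 = 149.1750° = 2.603595 rad
cos θ = -0.858736, sin θ = 0.512418 (intermediates below are computed at full precision and shown rounded to 5 d.p.)
v1: (-2,-4.5) → rotate → (4.02335,2.83948) → ×s → (7.47539,5.27575) → (7.48,5.28)
v2: (5,-2.5) → rotate → (-3.01264,4.70893) → ×s → (-5.59748,8.74919) → (-5.60,8.75)
v3: (4,-0.5) → rotate → (-3.17874,2.47904) → ×s → (-5.90609,4.60605) → (-5.91,4.61)

Cross-section at z=9.75: (7.48,5.28) (-5.60,8.75) (-5.91,4.61)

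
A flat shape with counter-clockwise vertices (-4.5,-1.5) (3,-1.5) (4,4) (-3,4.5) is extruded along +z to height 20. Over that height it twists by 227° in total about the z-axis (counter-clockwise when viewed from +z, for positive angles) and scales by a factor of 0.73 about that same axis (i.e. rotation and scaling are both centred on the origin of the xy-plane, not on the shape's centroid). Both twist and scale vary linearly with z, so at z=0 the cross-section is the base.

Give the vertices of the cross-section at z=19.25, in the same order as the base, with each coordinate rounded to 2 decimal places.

t = z/height = 19.25/20 = 0.9625
s = 1 + (scale-1)·z/height = 1 + (0.73-1)·19.25/20 = 0.740125
θ = twist·z/height = 227°·19.25/20 = 218.4875° = 3.813326 rad
cos θ = -0.782744, sin θ = -0.622344 (intermediates below are computed at full precision and shown rounded to 5 d.p.)
v1: (-4.5,-1.5) → rotate → (2.58883,3.97466) → ×s → (1.91606,2.94175) → (1.92,2.94)
v2: (3,-1.5) → rotate → (-3.28175,-0.69292) → ×s → (-2.42890,-0.51284) → (-2.43,-0.51)
v3: (4,4) → rotate → (-0.64160,-5.62035) → ×s → (-0.47486,-4.15976) → (-0.47,-4.16)
v4: (-3,4.5) → rotate → (5.14878,-1.65532) → ×s → (3.81074,-1.22514) → (3.81,-1.23)

Cross-section at z=19.25: (1.92,2.94) (-2.43,-0.51) (-0.47,-4.16) (3.81,-1.23)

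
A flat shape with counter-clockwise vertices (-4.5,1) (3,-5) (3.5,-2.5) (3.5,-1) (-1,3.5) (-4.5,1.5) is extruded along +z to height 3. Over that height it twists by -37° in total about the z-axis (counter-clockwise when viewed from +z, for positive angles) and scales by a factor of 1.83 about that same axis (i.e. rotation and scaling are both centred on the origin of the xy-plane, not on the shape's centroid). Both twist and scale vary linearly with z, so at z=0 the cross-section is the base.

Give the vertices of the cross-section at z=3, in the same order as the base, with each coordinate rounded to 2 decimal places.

t = z/height = 3/3 = 1
s = 1 + (scale-1)·z/height = 1 + (1.83-1)·3/3 = 1.830000
θ = twist·z/height = -37°·3/3 = -37.0000° = -0.645772 rad
cos θ = 0.798636, sin θ = -0.601815 (intermediates below are computed at full precision and shown rounded to 5 d.p.)
v1: (-4.5,1) → rotate → (-2.99204,3.50680) → ×s → (-5.47544,6.41745) → (-5.48,6.42)
v2: (3,-5) → rotate → (-0.61317,-5.79862) → ×s → (-1.12210,-10.61148) → (-1.12,-10.61)
v3: (3.5,-2.5) → rotate → (1.29069,-4.10294) → ×s → (2.36196,-7.50838) → (2.36,-7.51)
v4: (3.5,-1) → rotate → (2.19341,-2.90499) → ×s → (4.01394,-5.31613) → (4.01,-5.32)
v5: (-1,3.5) → rotate → (1.30772,3.39704) → ×s → (2.39312,6.21658) → (2.39,6.22)
v6: (-4.5,1.5) → rotate → (-2.69114,3.90612) → ×s → (-4.92478,7.14820) → (-4.92,7.15)

Cross-section at z=3: (-5.48,6.42) (-1.12,-10.61) (2.36,-7.51) (4.01,-5.32) (2.39,6.22) (-4.92,7.15)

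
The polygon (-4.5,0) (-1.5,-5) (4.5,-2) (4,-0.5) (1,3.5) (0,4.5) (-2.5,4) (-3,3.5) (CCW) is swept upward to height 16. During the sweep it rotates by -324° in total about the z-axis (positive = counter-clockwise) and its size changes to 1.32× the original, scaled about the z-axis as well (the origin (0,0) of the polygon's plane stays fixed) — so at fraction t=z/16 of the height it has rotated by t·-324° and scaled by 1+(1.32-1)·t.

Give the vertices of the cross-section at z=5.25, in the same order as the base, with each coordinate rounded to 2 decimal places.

Cross-section at z=5.25: (1.40,4.77) (-4.84,3.14) (-3.52,-4.15) (-1.77,-4.09) (3.40,-2.15) (4.77,-1.40) (5.02,1.41) (4.64,2.10)

t = z/height = 5.25/16 = 0.328125
s = 1 + (scale-1)·z/height = 1 + (1.32-1)·5.25/16 = 1.105000
θ = twist·z/height = -324°·5.25/16 = -106.3125° = -1.855503 rad
cos θ = -0.280876, sin θ = -0.959744 (intermediates below are computed at full precision and shown rounded to 5 d.p.)
v1: (-4.5,0) → rotate → (1.26394,4.31885) → ×s → (1.39666,4.77233) → (1.40,4.77)
v2: (-1.5,-5) → rotate → (-4.37741,2.84400) → ×s → (-4.83703,3.14262) → (-4.84,3.14)
v3: (4.5,-2) → rotate → (-3.18343,-3.75710) → ×s → (-3.51769,-4.15159) → (-3.52,-4.15)
v4: (4,-0.5) → rotate → (-1.60338,-3.69854) → ×s → (-1.77173,-4.08688) → (-1.77,-4.09)
v5: (1,3.5) → rotate → (3.07823,-1.94281) → ×s → (3.40144,-2.14681) → (3.40,-2.15)
v6: (0,4.5) → rotate → (4.31885,-1.26394) → ×s → (4.77233,-1.39666) → (4.77,-1.40)
v7: (-2.5,4) → rotate → (4.54117,1.27586) → ×s → (5.01799,1.40982) → (5.02,1.41)
v8: (-3,3.5) → rotate → (4.20173,1.89617) → ×s → (4.64291,2.09526) → (4.64,2.10)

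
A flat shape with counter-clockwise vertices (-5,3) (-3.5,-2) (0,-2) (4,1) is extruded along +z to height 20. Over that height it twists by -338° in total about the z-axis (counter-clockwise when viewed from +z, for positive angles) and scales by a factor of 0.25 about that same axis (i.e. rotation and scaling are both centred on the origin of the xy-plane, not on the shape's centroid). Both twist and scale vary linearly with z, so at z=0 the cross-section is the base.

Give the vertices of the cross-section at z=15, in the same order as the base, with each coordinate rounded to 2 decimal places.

Cross-section at z=15: (-0.64,-2.47) (1.27,-1.22) (0.84,0.25) (-0.92,1.55)

t = z/height = 15/20 = 0.75
s = 1 + (scale-1)·z/height = 1 + (0.25-1)·15/20 = 0.437500
θ = twist·z/height = -338°·15/20 = -253.5000° = -4.424410 rad
cos θ = -0.284015, sin θ = 0.958820 (intermediates below are computed at full precision and shown rounded to 5 d.p.)
v1: (-5,3) → rotate → (-1.45638,-5.64614) → ×s → (-0.63717,-2.47019) → (-0.64,-2.47)
v2: (-3.5,-2) → rotate → (2.91169,-2.78784) → ×s → (1.27387,-1.21968) → (1.27,-1.22)
v3: (0,-2) → rotate → (1.91764,0.56803) → ×s → (0.83897,0.24851) → (0.84,0.25)
v4: (4,1) → rotate → (-2.09488,3.55126) → ×s → (-0.91651,1.55368) → (-0.92,1.55)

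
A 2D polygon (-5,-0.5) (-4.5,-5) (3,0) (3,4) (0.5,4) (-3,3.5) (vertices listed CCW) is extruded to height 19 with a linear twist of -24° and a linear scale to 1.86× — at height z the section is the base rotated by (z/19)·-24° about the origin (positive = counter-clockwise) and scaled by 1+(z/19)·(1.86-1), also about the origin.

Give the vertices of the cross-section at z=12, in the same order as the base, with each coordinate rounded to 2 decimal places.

Cross-section at z=12: (-7.65,1.27) (-8.72,-5.63) (4.47,-1.21) (6.08,4.75) (2.36,5.76) (-3.06,6.42)

t = z/height = 12/19 = 0.631579
s = 1 + (scale-1)·z/height = 1 + (1.86-1)·12/19 = 1.543158
θ = twist·z/height = -24°·12/19 = -15.1579° = -0.264555 rad
cos θ = 0.965209, sin θ = -0.261480 (intermediates below are computed at full precision and shown rounded to 5 d.p.)
v1: (-5,-0.5) → rotate → (-4.95678,0.82480) → ×s → (-7.64910,1.27279) → (-7.65,1.27)
v2: (-4.5,-5) → rotate → (-5.65084,-3.64938) → ×s → (-8.72014,-5.63158) → (-8.72,-5.63)
v3: (3,0) → rotate → (2.89563,-0.78444) → ×s → (4.46841,-1.21051) → (4.47,-1.21)
v4: (3,4) → rotate → (3.94155,3.07640) → ×s → (6.08243,4.74736) → (6.08,4.75)
v5: (0.5,4) → rotate → (1.52852,3.73010) → ×s → (2.35875,5.75613) → (2.36,5.76)
v6: (-3,3.5) → rotate → (-1.98045,4.16267) → ×s → (-3.05614,6.42366) → (-3.06,6.42)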